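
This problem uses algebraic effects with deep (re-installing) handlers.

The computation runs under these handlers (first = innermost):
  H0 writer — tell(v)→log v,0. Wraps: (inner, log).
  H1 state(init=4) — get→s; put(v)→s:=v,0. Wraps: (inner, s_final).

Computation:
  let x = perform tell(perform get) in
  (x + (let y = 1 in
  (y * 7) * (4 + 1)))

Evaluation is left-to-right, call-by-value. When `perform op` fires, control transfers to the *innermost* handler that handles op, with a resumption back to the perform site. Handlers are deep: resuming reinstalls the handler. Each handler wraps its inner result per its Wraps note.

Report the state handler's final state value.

Answer: 4

Working:
get @ H1 ⇒ 4
tell(4) @ H0 ⇒ log+=4
H0 returns (35, (4))
H1 returns ((35, (4)), 4)
= ((35, (4)), 4)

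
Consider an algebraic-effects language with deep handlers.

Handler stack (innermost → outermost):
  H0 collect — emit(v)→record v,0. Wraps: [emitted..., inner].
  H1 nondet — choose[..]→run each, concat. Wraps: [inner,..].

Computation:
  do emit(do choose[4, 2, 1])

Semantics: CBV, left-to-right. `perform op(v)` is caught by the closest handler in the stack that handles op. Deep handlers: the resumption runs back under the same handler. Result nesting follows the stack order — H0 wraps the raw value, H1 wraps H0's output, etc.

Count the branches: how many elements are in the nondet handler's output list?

Evaluation trace:
choose[4, 2, 1] @ H1
  branch[0] choose=4:
    emit(4) @ H0 ⇒ out+=4
    H0 returns [4, 0]
    H1 returns [[4, 0]]
  branch[1] choose=2:
    emit(2) @ H0 ⇒ out+=2
    H0 returns [2, 0]
    H1 returns [[2, 0]]
  branch[2] choose=1:
    emit(1) @ H0 ⇒ out+=1
    H0 returns [1, 0]
    H1 returns [[1, 0]]
= [[4, 0], [2, 0], [1, 0]]

Answer: 3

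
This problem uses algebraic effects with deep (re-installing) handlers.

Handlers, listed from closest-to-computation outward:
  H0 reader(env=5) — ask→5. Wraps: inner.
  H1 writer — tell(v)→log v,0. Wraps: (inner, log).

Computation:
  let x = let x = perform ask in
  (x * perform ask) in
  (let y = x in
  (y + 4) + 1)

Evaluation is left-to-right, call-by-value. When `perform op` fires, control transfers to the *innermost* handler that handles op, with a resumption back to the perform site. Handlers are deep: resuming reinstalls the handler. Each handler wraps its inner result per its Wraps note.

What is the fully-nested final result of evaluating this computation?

Step-by-step:
ask @ H0 ⇒ 5
ask @ H0 ⇒ 5
H0 returns 30
H1 returns (30, ())
= (30, ())

Answer: (30, ())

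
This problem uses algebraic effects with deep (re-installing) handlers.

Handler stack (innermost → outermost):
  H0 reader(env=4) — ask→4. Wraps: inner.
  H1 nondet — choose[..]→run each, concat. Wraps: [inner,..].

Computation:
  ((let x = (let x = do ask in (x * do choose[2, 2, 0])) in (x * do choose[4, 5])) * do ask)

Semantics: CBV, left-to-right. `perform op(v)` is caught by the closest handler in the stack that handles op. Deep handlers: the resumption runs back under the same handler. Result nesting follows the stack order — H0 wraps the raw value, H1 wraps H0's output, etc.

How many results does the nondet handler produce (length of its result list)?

Step-by-step:
ask @ H0 ⇒ 4
choose[2, 2, 0] @ H1
  branch[0] choose=2:
    choose[4, 5] @ H1
      branch[0] choose=4:
        ask @ H0 ⇒ 4
        H0 returns 128
        H1 returns [128]
      branch[1] choose=5:
        ask @ H0 ⇒ 4
        H0 returns 160
        H1 returns [160]
  branch[1] choose=2:
    choose[4, 5] @ H1
      branch[0] choose=4:
        ask @ H0 ⇒ 4
        H0 returns 128
        H1 returns [128]
      branch[1] choose=5:
        ask @ H0 ⇒ 4
        H0 returns 160
        H1 returns [160]
  branch[2] choose=0:
    choose[4, 5] @ H1
      branch[0] choose=4:
        ask @ H0 ⇒ 4
        H0 returns 0
        H1 returns [0]
      branch[1] choose=5:
        ask @ H0 ⇒ 4
        H0 returns 0
        H1 returns [0]
= [128, 160, 128, 160, 0, 0]

Answer: 6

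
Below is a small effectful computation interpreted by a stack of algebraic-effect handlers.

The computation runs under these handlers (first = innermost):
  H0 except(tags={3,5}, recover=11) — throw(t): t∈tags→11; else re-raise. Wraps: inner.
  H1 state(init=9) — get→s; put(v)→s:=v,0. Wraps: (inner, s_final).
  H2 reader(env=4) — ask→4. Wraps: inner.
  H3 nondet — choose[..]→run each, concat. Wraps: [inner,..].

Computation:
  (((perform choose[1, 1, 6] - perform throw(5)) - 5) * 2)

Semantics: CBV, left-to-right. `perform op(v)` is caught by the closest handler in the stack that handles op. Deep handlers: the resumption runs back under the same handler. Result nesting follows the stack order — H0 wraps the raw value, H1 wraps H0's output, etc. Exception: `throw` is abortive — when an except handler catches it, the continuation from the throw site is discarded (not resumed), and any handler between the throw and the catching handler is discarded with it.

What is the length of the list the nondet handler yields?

Working:
choose[1, 1, 6] @ H3
  branch[0] choose=1:
    throw(5) @ H0 caught ⇒ 11
    H1 returns (11, 9)
    H2 returns (11, 9)
    H3 returns [(11, 9)]
  branch[1] choose=1:
    throw(5) @ H0 caught ⇒ 11
    H1 returns (11, 9)
    H2 returns (11, 9)
    H3 returns [(11, 9)]
  branch[2] choose=6:
    throw(5) @ H0 caught ⇒ 11
    H1 returns (11, 9)
    H2 returns (11, 9)
    H3 returns [(11, 9)]
= [(11, 9), (11, 9), (11, 9)]

Answer: 3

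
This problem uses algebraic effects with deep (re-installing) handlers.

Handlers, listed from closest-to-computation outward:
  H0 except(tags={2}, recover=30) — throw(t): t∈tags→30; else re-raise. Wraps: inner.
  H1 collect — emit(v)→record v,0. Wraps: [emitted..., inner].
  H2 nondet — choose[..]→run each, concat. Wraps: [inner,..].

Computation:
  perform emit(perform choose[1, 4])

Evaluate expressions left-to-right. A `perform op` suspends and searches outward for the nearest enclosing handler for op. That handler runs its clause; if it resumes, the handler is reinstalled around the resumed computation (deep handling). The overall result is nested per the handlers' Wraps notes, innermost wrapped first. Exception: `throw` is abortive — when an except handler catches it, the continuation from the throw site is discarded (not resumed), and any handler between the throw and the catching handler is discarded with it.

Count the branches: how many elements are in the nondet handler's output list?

Answer: 2

Evaluation trace:
choose[1, 4] @ H2
  branch[0] choose=1:
    emit(1) @ H1 ⇒ out+=1
    H0 returns 0
    H1 returns [1, 0]
    H2 returns [[1, 0]]
  branch[1] choose=4:
    emit(4) @ H1 ⇒ out+=4
    H0 returns 0
    H1 returns [4, 0]
    H2 returns [[4, 0]]
= [[1, 0], [4, 0]]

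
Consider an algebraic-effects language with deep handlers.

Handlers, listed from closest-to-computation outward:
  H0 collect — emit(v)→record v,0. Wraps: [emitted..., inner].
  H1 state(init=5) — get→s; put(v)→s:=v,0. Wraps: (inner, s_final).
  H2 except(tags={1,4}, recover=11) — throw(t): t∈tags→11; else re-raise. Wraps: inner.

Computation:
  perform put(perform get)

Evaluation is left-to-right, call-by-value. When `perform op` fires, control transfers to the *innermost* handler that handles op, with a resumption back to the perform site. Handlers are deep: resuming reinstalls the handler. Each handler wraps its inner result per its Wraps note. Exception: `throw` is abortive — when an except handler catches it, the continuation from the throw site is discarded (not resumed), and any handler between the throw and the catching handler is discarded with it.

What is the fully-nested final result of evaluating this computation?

Answer: ([0], 5)

Step-by-step:
get @ H1 ⇒ 5
put(5) @ H1 ⇒ s:=5
H0 returns [0]
H1 returns ([0], 5)
H2 returns ([0], 5)
= ([0], 5)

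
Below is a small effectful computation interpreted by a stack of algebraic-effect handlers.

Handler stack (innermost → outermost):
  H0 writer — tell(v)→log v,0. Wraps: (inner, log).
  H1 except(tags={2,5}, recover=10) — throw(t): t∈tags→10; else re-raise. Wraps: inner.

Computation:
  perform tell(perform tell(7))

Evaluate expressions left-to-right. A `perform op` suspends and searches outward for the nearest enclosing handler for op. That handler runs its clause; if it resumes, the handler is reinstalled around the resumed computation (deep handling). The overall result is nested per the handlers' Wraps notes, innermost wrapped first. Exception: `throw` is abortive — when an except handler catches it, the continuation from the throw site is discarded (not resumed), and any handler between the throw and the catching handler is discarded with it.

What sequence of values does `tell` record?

Answer: (7, 0)

Step-by-step:
tell(7) @ H0 ⇒ log+=7
tell(0) @ H0 ⇒ log+=0
H0 returns (0, (7, 0))
H1 returns (0, (7, 0))
= (0, (7, 0))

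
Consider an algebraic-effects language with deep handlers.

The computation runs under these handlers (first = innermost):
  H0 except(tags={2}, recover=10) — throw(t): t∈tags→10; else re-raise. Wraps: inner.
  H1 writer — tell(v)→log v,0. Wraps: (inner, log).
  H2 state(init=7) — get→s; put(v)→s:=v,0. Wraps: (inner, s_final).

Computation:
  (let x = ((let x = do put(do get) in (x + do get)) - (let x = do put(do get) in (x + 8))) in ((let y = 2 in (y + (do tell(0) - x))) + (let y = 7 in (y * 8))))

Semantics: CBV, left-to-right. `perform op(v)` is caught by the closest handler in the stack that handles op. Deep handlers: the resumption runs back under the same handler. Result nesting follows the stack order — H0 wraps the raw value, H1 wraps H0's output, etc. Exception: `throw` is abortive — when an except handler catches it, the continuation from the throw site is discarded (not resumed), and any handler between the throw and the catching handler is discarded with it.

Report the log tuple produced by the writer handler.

Answer: (0)

Step-by-step:
get @ H2 ⇒ 7
put(7) @ H2 ⇒ s:=7
get @ H2 ⇒ 7
get @ H2 ⇒ 7
put(7) @ H2 ⇒ s:=7
tell(0) @ H1 ⇒ log+=0
H0 returns 59
H1 returns (59, (0))
H2 returns ((59, (0)), 7)
= ((59, (0)), 7)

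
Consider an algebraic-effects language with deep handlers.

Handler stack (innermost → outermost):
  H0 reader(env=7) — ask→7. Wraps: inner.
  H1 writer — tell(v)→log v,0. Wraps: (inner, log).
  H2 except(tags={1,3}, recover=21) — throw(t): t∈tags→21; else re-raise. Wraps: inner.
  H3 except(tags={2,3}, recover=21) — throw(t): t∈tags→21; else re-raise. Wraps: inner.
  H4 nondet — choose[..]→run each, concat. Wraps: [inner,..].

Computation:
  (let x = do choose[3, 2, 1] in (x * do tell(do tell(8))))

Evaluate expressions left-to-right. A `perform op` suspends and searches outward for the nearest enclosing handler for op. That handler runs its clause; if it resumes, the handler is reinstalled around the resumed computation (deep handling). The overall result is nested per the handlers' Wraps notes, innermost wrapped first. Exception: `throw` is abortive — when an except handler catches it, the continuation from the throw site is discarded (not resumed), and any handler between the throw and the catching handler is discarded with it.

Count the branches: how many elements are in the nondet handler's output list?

Answer: 3

Step-by-step:
choose[3, 2, 1] @ H4
  branch[0] choose=3:
    tell(8) @ H1 ⇒ log+=8
    tell(0) @ H1 ⇒ log+=0
    H0 returns 0
    H1 returns (0, (8, 0))
    H2 returns (0, (8, 0))
    H3 returns (0, (8, 0))
    H4 returns [(0, (8, 0))]
  branch[1] choose=2:
    tell(8) @ H1 ⇒ log+=8
    tell(0) @ H1 ⇒ log+=0
    H0 returns 0
    H1 returns (0, (8, 0))
    H2 returns (0, (8, 0))
    H3 returns (0, (8, 0))
    H4 returns [(0, (8, 0))]
  branch[2] choose=1:
    tell(8) @ H1 ⇒ log+=8
    tell(0) @ H1 ⇒ log+=0
    H0 returns 0
    H1 returns (0, (8, 0))
    H2 returns (0, (8, 0))
    H3 returns (0, (8, 0))
    H4 returns [(0, (8, 0))]
= [(0, (8, 0)), (0, (8, 0)), (0, (8, 0))]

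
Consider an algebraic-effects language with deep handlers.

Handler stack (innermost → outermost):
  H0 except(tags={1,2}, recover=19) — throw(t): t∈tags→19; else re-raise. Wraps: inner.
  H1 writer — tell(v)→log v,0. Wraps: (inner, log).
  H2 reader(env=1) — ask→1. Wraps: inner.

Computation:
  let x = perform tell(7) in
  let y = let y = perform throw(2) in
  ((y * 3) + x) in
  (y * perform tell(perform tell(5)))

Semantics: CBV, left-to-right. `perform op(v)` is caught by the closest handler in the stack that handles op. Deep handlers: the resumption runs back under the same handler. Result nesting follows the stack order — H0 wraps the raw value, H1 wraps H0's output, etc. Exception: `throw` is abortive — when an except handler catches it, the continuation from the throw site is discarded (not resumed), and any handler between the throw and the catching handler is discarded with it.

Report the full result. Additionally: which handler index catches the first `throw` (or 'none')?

Step-by-step:
tell(7) @ H1 ⇒ log+=7
throw(2) @ H0 caught ⇒ 19
H1 returns (19, (7))
H2 returns (19, (7))
= (19, (7))

Answer: (19, (7)) ; first throw caught by: H0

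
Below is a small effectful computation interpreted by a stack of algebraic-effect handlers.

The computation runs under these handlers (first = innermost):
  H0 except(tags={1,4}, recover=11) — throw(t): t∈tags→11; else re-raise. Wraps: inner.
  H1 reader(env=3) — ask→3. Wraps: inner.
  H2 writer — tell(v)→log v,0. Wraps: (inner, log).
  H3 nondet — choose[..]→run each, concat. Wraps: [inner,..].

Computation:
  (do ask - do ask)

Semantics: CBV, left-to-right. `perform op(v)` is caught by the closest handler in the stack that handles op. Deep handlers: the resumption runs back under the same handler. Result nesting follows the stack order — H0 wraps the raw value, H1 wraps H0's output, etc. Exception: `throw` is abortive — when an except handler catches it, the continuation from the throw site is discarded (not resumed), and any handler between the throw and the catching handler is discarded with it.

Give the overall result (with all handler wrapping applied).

Step-by-step:
ask @ H1 ⇒ 3
ask @ H1 ⇒ 3
H0 returns 0
H1 returns 0
H2 returns (0, ())
H3 returns [(0, ())]
= [(0, ())]

Answer: [(0, ())]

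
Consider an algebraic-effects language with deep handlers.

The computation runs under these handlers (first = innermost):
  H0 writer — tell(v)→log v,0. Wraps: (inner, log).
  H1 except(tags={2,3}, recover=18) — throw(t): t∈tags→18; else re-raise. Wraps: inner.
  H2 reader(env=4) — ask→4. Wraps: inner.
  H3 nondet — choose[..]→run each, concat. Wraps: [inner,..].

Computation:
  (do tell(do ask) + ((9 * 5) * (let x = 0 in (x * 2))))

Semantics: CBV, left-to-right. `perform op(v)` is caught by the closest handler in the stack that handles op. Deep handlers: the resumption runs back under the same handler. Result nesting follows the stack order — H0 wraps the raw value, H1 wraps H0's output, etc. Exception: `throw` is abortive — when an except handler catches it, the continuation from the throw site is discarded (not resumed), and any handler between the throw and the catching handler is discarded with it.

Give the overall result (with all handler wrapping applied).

Answer: [(0, (4))]

Step-by-step:
ask @ H2 ⇒ 4
tell(4) @ H0 ⇒ log+=4
H0 returns (0, (4))
H1 returns (0, (4))
H2 returns (0, (4))
H3 returns [(0, (4))]
= [(0, (4))]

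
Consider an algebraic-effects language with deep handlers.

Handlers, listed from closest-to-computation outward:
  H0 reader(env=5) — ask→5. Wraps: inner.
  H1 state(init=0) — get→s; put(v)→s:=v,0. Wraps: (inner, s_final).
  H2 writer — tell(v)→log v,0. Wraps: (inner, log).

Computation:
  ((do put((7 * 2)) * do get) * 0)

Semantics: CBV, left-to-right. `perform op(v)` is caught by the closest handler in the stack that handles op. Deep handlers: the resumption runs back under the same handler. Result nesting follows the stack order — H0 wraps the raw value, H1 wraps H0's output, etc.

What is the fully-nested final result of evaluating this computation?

Step-by-step:
put(14) @ H1 ⇒ s:=14
get @ H1 ⇒ 14
H0 returns 0
H1 returns (0, 14)
H2 returns ((0, 14), ())
= ((0, 14), ())

Answer: ((0, 14), ())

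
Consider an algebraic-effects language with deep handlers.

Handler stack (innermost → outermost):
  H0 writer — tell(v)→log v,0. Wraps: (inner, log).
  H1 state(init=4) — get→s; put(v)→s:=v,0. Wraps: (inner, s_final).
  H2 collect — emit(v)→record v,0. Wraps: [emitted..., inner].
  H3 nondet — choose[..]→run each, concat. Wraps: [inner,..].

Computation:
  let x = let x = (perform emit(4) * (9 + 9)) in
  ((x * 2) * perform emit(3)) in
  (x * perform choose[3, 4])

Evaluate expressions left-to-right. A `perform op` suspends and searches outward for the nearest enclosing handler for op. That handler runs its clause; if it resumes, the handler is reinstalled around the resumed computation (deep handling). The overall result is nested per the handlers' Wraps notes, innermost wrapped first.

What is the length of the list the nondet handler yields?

Step-by-step:
emit(4) @ H2 ⇒ out+=4
emit(3) @ H2 ⇒ out+=3
choose[3, 4] @ H3
  branch[0] choose=3:
    H0 returns (0, ())
    H1 returns ((0, ()), 4)
    H2 returns [4, 3, ((0, ()), 4)]
    H3 returns [[4, 3, ((0, ()), 4)]]
  branch[1] choose=4:
    H0 returns (0, ())
    H1 returns ((0, ()), 4)
    H2 returns [4, 3, ((0, ()), 4)]
    H3 returns [[4, 3, ((0, ()), 4)]]
= [[4, 3, ((0, ()), 4)], [4, 3, ((0, ()), 4)]]

Answer: 2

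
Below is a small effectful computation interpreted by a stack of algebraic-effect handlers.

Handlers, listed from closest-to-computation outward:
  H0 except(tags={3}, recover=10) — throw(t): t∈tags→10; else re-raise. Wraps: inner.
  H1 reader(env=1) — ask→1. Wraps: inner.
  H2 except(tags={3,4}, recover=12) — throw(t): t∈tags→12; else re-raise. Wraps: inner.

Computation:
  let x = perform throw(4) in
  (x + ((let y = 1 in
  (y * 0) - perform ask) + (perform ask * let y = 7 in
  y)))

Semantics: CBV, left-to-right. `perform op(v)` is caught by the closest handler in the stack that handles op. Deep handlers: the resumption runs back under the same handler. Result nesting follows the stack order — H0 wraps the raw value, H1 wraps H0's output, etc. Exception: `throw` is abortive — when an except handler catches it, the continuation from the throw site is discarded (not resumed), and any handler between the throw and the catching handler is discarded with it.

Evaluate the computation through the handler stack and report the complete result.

Working:
throw(4) @ H0 re-raised
throw(4) @ H2 caught ⇒ 12
= 12

Answer: 12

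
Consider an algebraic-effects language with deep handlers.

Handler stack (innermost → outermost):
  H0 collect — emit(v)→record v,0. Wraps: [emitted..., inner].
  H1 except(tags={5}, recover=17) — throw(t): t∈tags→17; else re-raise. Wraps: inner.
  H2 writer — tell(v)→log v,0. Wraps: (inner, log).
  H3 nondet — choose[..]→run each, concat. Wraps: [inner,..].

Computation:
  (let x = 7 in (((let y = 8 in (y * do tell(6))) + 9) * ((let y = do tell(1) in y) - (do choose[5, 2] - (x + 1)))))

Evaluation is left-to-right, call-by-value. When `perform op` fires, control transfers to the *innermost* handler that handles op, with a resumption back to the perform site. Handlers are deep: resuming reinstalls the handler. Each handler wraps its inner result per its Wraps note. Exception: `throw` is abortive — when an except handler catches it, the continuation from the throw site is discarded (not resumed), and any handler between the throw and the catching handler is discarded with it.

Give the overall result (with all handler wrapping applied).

Answer: [([27], (6, 1)), ([54], (6, 1))]

Working:
tell(6) @ H2 ⇒ log+=6
tell(1) @ H2 ⇒ log+=1
choose[5, 2] @ H3
  branch[0] choose=5:
    H0 returns [27]
    H1 returns [27]
    H2 returns ([27], (6, 1))
    H3 returns [([27], (6, 1))]
  branch[1] choose=2:
    H0 returns [54]
    H1 returns [54]
    H2 returns ([54], (6, 1))
    H3 returns [([54], (6, 1))]
= [([27], (6, 1)), ([54], (6, 1))]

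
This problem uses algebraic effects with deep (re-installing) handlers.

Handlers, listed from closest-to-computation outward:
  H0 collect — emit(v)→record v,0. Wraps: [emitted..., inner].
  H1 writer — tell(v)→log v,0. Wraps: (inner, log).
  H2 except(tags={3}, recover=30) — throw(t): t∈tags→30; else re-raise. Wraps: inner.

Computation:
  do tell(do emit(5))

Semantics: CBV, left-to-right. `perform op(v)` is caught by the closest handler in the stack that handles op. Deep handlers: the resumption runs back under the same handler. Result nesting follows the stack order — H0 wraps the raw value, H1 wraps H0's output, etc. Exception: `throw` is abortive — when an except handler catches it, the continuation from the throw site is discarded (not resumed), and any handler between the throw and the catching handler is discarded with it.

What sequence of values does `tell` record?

Working:
emit(5) @ H0 ⇒ out+=5
tell(0) @ H1 ⇒ log+=0
H0 returns [5, 0]
H1 returns ([5, 0], (0))
H2 returns ([5, 0], (0))
= ([5, 0], (0))

Answer: (0)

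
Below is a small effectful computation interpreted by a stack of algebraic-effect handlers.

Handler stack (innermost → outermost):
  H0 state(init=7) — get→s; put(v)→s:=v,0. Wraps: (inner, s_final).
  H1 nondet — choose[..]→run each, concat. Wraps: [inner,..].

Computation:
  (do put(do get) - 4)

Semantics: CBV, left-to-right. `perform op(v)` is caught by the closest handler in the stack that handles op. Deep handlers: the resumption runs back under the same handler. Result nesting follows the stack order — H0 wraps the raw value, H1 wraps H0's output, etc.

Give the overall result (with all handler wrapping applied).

Answer: [(-4, 7)]

Working:
get @ H0 ⇒ 7
put(7) @ H0 ⇒ s:=7
H0 returns (-4, 7)
H1 returns [(-4, 7)]
= [(-4, 7)]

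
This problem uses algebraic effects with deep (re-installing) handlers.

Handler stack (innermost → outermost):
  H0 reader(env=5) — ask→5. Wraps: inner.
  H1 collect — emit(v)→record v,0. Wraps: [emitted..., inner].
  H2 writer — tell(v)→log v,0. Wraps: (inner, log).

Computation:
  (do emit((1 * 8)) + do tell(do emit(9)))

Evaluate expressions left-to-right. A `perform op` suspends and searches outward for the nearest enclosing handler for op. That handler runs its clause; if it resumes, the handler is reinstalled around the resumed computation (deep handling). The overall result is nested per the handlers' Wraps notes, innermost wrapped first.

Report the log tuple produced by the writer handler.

Step-by-step:
emit(8) @ H1 ⇒ out+=8
emit(9) @ H1 ⇒ out+=9
tell(0) @ H2 ⇒ log+=0
H0 returns 0
H1 returns [8, 9, 0]
H2 returns ([8, 9, 0], (0))
= ([8, 9, 0], (0))

Answer: (0)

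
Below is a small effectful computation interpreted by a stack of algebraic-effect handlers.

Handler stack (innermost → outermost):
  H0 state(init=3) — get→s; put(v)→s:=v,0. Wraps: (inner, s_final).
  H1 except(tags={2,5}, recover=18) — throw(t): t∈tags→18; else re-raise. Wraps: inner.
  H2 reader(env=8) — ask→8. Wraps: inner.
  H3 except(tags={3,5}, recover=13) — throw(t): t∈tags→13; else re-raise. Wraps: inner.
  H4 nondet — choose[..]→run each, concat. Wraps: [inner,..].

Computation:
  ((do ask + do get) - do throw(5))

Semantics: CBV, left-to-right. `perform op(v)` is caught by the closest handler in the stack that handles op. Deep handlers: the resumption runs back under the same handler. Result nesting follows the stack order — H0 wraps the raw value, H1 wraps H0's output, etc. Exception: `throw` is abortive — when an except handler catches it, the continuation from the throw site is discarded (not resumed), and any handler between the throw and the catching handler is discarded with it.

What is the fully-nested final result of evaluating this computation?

Evaluation trace:
ask @ H2 ⇒ 8
get @ H0 ⇒ 3
throw(5) @ H1 caught ⇒ 18
H2 returns 18
H3 returns 18
H4 returns [18]
= [18]

Answer: [18]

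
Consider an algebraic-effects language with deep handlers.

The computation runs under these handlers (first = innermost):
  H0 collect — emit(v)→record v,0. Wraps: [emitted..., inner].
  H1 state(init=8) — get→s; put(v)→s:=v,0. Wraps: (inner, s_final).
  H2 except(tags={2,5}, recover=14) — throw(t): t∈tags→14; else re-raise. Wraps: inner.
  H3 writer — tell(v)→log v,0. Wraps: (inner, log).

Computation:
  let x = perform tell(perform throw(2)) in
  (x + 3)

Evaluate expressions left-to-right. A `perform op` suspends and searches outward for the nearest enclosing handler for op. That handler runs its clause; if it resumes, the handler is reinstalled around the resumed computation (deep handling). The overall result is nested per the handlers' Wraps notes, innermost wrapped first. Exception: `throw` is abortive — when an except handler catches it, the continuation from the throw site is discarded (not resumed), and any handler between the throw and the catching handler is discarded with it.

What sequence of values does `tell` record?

Answer: ()

Step-by-step:
throw(2) @ H2 caught ⇒ 14
H3 returns (14, ())
= (14, ())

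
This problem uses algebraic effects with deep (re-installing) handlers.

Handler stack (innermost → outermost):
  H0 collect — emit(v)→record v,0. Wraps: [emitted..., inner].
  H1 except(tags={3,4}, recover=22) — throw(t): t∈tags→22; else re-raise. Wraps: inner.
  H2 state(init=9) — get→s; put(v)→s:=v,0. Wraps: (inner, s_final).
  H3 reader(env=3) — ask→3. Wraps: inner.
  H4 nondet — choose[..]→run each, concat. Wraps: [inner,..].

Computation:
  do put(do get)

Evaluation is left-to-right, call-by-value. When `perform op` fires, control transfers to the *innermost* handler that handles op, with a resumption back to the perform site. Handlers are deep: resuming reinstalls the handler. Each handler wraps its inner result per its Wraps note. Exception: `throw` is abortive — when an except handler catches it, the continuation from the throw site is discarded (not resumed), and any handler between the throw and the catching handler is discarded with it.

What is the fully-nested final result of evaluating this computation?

Working:
get @ H2 ⇒ 9
put(9) @ H2 ⇒ s:=9
H0 returns [0]
H1 returns [0]
H2 returns ([0], 9)
H3 returns ([0], 9)
H4 returns [([0], 9)]
= [([0], 9)]

Answer: [([0], 9)]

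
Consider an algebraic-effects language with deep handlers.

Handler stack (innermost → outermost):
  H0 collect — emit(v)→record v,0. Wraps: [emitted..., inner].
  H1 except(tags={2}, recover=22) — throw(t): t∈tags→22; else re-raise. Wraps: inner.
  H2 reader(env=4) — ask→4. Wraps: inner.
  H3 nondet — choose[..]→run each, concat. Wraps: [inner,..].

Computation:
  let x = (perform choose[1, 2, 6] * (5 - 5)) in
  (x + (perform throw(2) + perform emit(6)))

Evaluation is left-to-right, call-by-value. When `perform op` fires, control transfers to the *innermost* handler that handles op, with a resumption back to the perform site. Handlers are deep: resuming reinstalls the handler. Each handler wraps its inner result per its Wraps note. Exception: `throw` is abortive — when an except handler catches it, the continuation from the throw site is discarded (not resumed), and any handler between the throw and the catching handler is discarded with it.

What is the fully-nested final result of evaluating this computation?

Working:
choose[1, 2, 6] @ H3
  branch[0] choose=1:
    throw(2) @ H1 caught ⇒ 22
    H2 returns 22
    H3 returns [22]
  branch[1] choose=2:
    throw(2) @ H1 caught ⇒ 22
    H2 returns 22
    H3 returns [22]
  branch[2] choose=6:
    throw(2) @ H1 caught ⇒ 22
    H2 returns 22
    H3 returns [22]
= [22, 22, 22]

Answer: [22, 22, 22]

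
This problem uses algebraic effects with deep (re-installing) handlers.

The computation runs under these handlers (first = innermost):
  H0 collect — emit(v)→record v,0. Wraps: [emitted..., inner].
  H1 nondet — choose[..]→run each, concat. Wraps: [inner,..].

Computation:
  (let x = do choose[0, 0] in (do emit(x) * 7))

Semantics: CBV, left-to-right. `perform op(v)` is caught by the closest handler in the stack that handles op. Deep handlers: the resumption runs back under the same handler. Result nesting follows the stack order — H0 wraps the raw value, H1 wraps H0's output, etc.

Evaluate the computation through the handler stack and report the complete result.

Working:
choose[0, 0] @ H1
  branch[0] choose=0:
    emit(0) @ H0 ⇒ out+=0
    H0 returns [0, 0]
    H1 returns [[0, 0]]
  branch[1] choose=0:
    emit(0) @ H0 ⇒ out+=0
    H0 returns [0, 0]
    H1 returns [[0, 0]]
= [[0, 0], [0, 0]]

Answer: [[0, 0], [0, 0]]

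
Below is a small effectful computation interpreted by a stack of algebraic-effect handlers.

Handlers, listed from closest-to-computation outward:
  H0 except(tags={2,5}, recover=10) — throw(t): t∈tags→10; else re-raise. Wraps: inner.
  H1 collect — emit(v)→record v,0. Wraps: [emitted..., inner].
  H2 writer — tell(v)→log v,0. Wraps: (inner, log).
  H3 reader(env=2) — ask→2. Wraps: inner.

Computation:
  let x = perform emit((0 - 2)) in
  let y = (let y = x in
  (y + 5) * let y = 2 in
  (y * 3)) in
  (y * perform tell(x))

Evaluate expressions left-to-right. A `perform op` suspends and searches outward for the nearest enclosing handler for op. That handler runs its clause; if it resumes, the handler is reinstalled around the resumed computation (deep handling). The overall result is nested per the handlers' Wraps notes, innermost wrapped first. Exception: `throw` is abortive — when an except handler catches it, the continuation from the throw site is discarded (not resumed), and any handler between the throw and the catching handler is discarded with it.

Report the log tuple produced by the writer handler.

Step-by-step:
emit(-2) @ H1 ⇒ out+=-2
tell(0) @ H2 ⇒ log+=0
H0 returns 0
H1 returns [-2, 0]
H2 returns ([-2, 0], (0))
H3 returns ([-2, 0], (0))
= ([-2, 0], (0))

Answer: (0)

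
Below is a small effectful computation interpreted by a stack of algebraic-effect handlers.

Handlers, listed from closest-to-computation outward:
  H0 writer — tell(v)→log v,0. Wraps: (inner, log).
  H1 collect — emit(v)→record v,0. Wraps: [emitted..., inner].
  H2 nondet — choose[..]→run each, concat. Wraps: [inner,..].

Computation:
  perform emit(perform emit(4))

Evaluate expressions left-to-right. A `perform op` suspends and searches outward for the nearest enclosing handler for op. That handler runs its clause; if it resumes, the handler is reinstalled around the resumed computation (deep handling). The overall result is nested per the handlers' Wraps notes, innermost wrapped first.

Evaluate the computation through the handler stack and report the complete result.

Working:
emit(4) @ H1 ⇒ out+=4
emit(0) @ H1 ⇒ out+=0
H0 returns (0, ())
H1 returns [4, 0, (0, ())]
H2 returns [[4, 0, (0, ())]]
= [[4, 0, (0, ())]]

Answer: [[4, 0, (0, ())]]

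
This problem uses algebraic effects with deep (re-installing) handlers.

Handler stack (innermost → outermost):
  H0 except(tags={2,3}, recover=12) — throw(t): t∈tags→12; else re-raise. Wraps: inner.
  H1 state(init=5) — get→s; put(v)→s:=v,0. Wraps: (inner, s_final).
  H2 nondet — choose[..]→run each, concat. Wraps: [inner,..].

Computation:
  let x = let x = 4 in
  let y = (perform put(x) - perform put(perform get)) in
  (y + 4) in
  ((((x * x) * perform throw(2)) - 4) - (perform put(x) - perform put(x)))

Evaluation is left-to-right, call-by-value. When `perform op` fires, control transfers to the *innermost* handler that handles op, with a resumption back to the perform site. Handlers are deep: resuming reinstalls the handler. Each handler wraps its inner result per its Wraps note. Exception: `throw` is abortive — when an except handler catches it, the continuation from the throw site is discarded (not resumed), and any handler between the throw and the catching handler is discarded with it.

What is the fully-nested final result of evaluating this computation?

Answer: [(12, 4)]

Working:
put(4) @ H1 ⇒ s:=4
get @ H1 ⇒ 4
put(4) @ H1 ⇒ s:=4
throw(2) @ H0 caught ⇒ 12
H1 returns (12, 4)
H2 returns [(12, 4)]
= [(12, 4)]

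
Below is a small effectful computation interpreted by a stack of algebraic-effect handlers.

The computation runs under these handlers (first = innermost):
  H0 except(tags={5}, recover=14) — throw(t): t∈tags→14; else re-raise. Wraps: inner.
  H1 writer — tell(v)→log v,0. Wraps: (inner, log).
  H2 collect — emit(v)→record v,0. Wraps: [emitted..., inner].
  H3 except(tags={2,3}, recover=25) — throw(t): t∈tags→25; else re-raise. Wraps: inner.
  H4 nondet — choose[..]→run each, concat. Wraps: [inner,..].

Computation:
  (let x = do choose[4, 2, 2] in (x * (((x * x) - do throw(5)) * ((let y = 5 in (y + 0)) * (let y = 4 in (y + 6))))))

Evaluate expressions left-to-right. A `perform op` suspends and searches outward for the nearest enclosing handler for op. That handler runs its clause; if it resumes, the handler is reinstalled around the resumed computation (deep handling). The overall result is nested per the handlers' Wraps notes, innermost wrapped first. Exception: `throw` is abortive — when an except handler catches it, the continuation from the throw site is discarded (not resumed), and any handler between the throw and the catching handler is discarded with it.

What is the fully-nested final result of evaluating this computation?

Answer: [[(14, ())], [(14, ())], [(14, ())]]

Step-by-step:
choose[4, 2, 2] @ H4
  branch[0] choose=4:
    throw(5) @ H0 caught ⇒ 14
    H1 returns (14, ())
    H2 returns [(14, ())]
    H3 returns [(14, ())]
    H4 returns [[(14, ())]]
  branch[1] choose=2:
    throw(5) @ H0 caught ⇒ 14
    H1 returns (14, ())
    H2 returns [(14, ())]
    H3 returns [(14, ())]
    H4 returns [[(14, ())]]
  branch[2] choose=2:
    throw(5) @ H0 caught ⇒ 14
    H1 returns (14, ())
    H2 returns [(14, ())]
    H3 returns [(14, ())]
    H4 returns [[(14, ())]]
= [[(14, ())], [(14, ())], [(14, ())]]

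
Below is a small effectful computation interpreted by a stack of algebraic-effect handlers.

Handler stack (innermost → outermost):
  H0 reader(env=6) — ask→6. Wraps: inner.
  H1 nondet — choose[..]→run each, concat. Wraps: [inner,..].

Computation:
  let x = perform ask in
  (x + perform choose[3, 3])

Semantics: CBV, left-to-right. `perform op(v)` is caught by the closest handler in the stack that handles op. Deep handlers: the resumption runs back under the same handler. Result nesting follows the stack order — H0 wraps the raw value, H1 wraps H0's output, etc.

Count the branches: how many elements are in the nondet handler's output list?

Working:
ask @ H0 ⇒ 6
choose[3, 3] @ H1
  branch[0] choose=3:
    H0 returns 9
    H1 returns [9]
  branch[1] choose=3:
    H0 returns 9
    H1 returns [9]
= [9, 9]

Answer: 2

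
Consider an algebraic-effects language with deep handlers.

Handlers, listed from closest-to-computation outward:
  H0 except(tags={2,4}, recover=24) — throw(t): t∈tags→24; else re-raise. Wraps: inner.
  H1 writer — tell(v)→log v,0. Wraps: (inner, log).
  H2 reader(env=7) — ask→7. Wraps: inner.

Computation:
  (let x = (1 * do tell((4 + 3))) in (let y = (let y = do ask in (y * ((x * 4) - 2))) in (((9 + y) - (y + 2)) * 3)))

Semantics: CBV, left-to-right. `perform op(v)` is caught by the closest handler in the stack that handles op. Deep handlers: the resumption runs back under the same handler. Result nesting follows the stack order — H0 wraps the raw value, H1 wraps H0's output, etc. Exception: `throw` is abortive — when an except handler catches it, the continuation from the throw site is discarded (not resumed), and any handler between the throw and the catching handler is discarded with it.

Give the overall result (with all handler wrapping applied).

Answer: (21, (7))

Step-by-step:
tell(7) @ H1 ⇒ log+=7
ask @ H2 ⇒ 7
H0 returns 21
H1 returns (21, (7))
H2 returns (21, (7))
= (21, (7))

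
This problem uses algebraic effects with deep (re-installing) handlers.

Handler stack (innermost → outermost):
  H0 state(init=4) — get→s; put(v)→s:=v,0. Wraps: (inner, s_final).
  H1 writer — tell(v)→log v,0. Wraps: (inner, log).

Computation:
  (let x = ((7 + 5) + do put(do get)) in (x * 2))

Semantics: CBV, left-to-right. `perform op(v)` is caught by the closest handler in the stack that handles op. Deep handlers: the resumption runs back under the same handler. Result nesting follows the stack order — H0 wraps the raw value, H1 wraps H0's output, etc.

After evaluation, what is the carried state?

Answer: 4

Working:
get @ H0 ⇒ 4
put(4) @ H0 ⇒ s:=4
H0 returns (24, 4)
H1 returns ((24, 4), ())
= ((24, 4), ())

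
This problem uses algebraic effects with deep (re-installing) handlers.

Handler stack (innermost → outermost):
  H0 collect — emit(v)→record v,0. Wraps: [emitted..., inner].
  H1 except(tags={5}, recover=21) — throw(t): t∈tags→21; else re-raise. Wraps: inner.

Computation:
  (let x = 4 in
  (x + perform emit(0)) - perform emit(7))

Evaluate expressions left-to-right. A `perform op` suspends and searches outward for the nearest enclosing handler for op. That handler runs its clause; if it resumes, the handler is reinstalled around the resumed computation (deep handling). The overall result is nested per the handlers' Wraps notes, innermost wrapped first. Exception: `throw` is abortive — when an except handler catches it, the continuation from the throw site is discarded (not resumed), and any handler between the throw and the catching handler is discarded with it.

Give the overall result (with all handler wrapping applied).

Answer: [0, 7, 4]

Working:
emit(0) @ H0 ⇒ out+=0
emit(7) @ H0 ⇒ out+=7
H0 returns [0, 7, 4]
H1 returns [0, 7, 4]
= [0, 7, 4]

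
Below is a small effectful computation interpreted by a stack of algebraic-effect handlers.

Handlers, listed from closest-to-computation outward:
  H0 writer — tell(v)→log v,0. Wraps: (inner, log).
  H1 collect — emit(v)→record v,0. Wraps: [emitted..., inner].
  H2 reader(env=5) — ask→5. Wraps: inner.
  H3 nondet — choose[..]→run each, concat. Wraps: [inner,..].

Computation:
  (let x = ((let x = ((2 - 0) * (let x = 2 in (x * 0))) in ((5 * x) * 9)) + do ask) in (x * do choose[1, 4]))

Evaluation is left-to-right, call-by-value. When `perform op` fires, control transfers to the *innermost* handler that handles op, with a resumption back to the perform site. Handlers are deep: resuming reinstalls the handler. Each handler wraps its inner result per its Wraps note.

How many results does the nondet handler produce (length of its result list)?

Step-by-step:
ask @ H2 ⇒ 5
choose[1, 4] @ H3
  branch[0] choose=1:
    H0 returns (5, ())
    H1 returns [(5, ())]
    H2 returns [(5, ())]
    H3 returns [[(5, ())]]
  branch[1] choose=4:
    H0 returns (20, ())
    H1 returns [(20, ())]
    H2 returns [(20, ())]
    H3 returns [[(20, ())]]
= [[(5, ())], [(20, ())]]

Answer: 2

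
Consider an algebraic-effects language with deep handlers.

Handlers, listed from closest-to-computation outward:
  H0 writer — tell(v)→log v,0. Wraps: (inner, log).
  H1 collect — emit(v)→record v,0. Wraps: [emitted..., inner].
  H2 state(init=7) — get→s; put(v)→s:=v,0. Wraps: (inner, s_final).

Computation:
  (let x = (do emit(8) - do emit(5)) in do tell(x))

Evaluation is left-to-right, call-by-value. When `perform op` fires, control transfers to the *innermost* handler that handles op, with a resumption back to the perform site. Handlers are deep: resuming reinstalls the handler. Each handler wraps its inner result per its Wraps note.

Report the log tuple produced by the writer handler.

Step-by-step:
emit(8) @ H1 ⇒ out+=8
emit(5) @ H1 ⇒ out+=5
tell(0) @ H0 ⇒ log+=0
H0 returns (0, (0))
H1 returns [8, 5, (0, (0))]
H2 returns ([8, 5, (0, (0))], 7)
= ([8, 5, (0, (0))], 7)

Answer: (0)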